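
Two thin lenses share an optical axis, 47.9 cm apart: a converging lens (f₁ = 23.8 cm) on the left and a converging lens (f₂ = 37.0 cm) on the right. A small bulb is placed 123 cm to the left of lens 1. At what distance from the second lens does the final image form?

Lens 1: 1/d_i1 = 1/f₁ − 1/d_o1 = 1/(23.8) − 1/(123) = 0.03389, so d_i1 = 29.51 cm.
The intermediate image is 29.51 cm to the right of lens 1, which is 47.9 − (29.51) = 18.39 cm to the left of lens 2, so d_o2 = +18.39 cm.
Lens 2: 1/d_i2 = 1/f₂ − 1/d_o2 = 1/(37.0) − 1/(18.39) = -0.02735, so d_i2 = -36.6 cm.
The final image is virtual, 36.6 cm to the left of lens 2 (overall magnification ≈ -0.48).

36.6 cm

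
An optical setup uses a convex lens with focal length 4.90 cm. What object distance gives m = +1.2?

m = −d_i/d_o ⇒ d_i = −m·d_o.
1/f = 1/d_o + 1/d_i = 1/d_o − 1/(m·d_o) = (1 − 1/m)/d_o, so d_o = f(1 − 1/m) = (4.900)(1 − 1/(+1.2)) = 0.817 cm.

0.817 cm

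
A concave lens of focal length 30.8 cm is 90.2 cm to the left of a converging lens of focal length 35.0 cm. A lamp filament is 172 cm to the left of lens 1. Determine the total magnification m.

m = -0.0654

f₁ = −30.8 cm (diverging).
Lens 1: 1/d_i1 = 1/(-30.8) − 1/(172) = -0.03828, so d_i1 = -26.12 cm; m₁ = −d_i1/d_o1 = +0.1519.
d_o2 = 90.2 − (-26.12) = 116.3 cm.
Lens 2: 1/d_i2 = 1/(35.0) − 1/(116.3) = 0.01997, so d_i2 = 50.07 cm; m₂ = −d_i2/d_o2 = -0.4305.
m = m₁·m₂ = (+0.1519)(-0.4305) = -0.0654.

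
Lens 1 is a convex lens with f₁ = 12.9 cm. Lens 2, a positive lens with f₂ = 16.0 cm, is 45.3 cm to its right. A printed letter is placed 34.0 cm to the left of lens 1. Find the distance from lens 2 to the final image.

Lens 1: 1/d_i1 = 1/f₁ − 1/d_o1 = 1/(12.9) − 1/(34.0) = 0.04811, so d_i1 = 20.79 cm.
The intermediate image is 20.79 cm to the right of lens 1, which is 45.3 − (20.79) = 24.51 cm to the left of lens 2, so d_o2 = +24.51 cm.
Lens 2: 1/d_i2 = 1/f₂ − 1/d_o2 = 1/(16.0) − 1/(24.51) = 0.02170, so d_i2 = 46.1 cm.
The final image is real, 46.1 cm to the right of lens 2 (overall magnification ≈ 1.1).

46.1 cm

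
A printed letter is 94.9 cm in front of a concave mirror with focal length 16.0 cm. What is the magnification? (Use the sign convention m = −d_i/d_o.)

1/d_i = 1/f − 1/d_o = 1/(16.00) − 1/(94.9) = 0.05196, so d_i = 19.24 cm.
m = −d_i/d_o = −(19.24)/(94.9) = -0.203.
The image is real, inverted and reduced, in front of the mirror.

m = -0.203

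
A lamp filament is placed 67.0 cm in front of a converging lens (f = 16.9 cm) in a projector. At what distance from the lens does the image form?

22.6 cm

Lens equation: 1/v = 1/f − 1/u = 1/(16.90) − 1/(67.0) = 0.05917 − 0.01493 = 0.04425, so v = 22.6 cm.
The image is real, inverted and reduced, on the far side of the lens.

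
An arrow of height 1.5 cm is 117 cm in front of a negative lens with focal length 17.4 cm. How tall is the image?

0.194 cm

For a negative lens, f = -17.4 cm.
1/d_i = 1/f − 1/d_o = 1/(-17.40) − 1/(117) = -0.06602, so d_i = -15.15 cm.
m = −d_i/d_o = +0.1295.
|h_i| = |m|·h_o = 0.1295 × 1.5 = 0.194 cm. The image is virtual, upright and reduced, on the same side as the object.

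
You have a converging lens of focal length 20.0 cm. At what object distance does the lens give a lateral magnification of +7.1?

17.2 cm

m = −d_i/d_o ⇒ d_i = −m·d_o.
1/f = 1/d_o + 1/d_i = 1/d_o − 1/(m·d_o) = (1 − 1/m)/d_o, so d_o = f(1 − 1/m) = (20.00)(1 − 1/(+7.1)) = 17.2 cm.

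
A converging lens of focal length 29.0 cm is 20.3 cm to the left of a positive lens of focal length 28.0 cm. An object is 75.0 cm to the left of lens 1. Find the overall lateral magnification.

m = -0.321

Lens 1: 1/d_i1 = 1/(29.0) − 1/(75.0) = 0.02115, so d_i1 = 47.28 cm; m₁ = −d_i1/d_o1 = -0.6304.
d_o2 = 20.3 − (47.28) = -26.98 cm (virtual object).
Lens 2: 1/d_i2 = 1/(28.0) − 1/(-26.98) = 0.07278, so d_i2 = 13.74 cm; m₂ = −d_i2/d_o2 = +0.5093.
m = m₁·m₂ = (-0.6304)(+0.5093) = -0.321.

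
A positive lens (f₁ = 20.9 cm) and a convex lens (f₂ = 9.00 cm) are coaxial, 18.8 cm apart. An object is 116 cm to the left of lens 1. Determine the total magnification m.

m = -0.126

Lens 1: 1/d_i1 = 1/(20.9) − 1/(116) = 0.03923, so d_i1 = 25.49 cm; m₁ = −d_i1/d_o1 = -0.2197.
d_o2 = 18.8 − (25.49) = -6.690 cm (virtual object).
Lens 2: 1/d_i2 = 1/(9.00) − 1/(-6.690) = 0.2606, so d_i2 = 3.837 cm; m₂ = −d_i2/d_o2 = +0.5736.
m = m₁·m₂ = (-0.2197)(+0.5736) = -0.126.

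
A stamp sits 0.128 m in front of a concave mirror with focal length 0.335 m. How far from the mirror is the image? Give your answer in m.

Mirror equation: 1/s_i = 1/f − 1/s_o = 1/(0.3350) − 1/(0.128) = 2.985 − 7.812 = -4.827, so s_i = -0.207 m.
The image is virtual, upright and enlarged, behind the mirror.

0.207 m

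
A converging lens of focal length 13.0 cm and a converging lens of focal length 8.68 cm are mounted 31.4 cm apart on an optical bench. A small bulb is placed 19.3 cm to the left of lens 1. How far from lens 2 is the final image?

Lens 1: 1/d_i1 = 1/f₁ − 1/d_o1 = 1/(13.0) − 1/(19.3) = 0.02511, so d_i1 = 39.83 cm.
The intermediate image is 39.83 cm to the right of lens 1, which lies 8.430 cm to the right of lens 2 — a virtual object — so d_o2 = −8.430 cm.
Lens 2: 1/d_i2 = 1/f₂ − 1/d_o2 = 1/(8.68) − 1/(-8.430) = 0.2338, so d_i2 = 4.28 cm.
The final image is real, 4.28 cm to the right of lens 2 (overall magnification ≈ -1.0).

4.28 cm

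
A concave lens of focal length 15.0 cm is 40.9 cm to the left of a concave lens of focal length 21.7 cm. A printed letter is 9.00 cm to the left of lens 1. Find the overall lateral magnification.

m = +0.199

f₁ = −15.0 cm (diverging).
Lens 1: 1/d_i1 = 1/(-15.0) − 1/(9.00) = -0.1778, so d_i1 = -5.625 cm; m₁ = −d_i1/d_o1 = +0.6250.
d_o2 = 40.9 − (-5.625) = 46.52 cm.
f₂ = −21.7 cm (diverging).
Lens 2: 1/d_i2 = 1/(-21.7) − 1/(46.52) = -0.06758, so d_i2 = -14.80 cm; m₂ = −d_i2/d_o2 = +0.3181.
m = m₁·m₂ = (+0.6250)(+0.3181) = +0.199.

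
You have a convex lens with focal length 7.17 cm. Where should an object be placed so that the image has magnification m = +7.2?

m = −d_i/d_o ⇒ d_i = −m·d_o.
1/f = 1/d_o + 1/d_i = 1/d_o − 1/(m·d_o) = (1 − 1/m)/d_o, so d_o = f(1 − 1/m) = (7.170)(1 − 1/(+7.2)) = 6.17 cm.

6.17 cm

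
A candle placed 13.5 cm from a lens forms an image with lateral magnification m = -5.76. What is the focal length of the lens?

m = −d_i/d_o ⇒ d_i = −m·d_o = −(-5.76)·(13.5) = 77.76 cm.
1/f = 1/d_o + 1/d_i = 1/(13.5) + 1/(77.76) = 0.08693, so f = 11.5 cm.
Since f is positive, the lens is converging.

f = 11.5 cm (converging)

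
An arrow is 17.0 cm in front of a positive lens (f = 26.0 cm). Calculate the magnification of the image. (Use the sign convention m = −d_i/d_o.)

1/d_i = 1/f − 1/d_o = 1/(26.00) − 1/(17.0) = -0.02036, so d_i = -49.11 cm.
m = −d_i/d_o = −(-49.11)/(17.0) = +2.89.
The image is virtual, upright and enlarged, on the same side as the object.

m = +2.89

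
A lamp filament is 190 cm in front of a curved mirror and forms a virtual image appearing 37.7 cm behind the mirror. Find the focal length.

f = -47.0 cm (convex)

Virtual image ⇒ d_i = −37.7 cm.
1/f = 1/d_o + 1/d_i = 1/(190) + 1/(-37.7) = -0.02126, so f = -47.0 cm.
Since f is negative, the curved mirror is convex.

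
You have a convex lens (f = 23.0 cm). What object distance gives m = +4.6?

18.0 cm

m = −d_i/d_o ⇒ d_i = −m·d_o.
1/f = 1/d_o + 1/d_i = 1/d_o − 1/(m·d_o) = (1 − 1/m)/d_o, so d_o = f(1 − 1/m) = (23.00)(1 − 1/(+4.6)) = 18.0 cm.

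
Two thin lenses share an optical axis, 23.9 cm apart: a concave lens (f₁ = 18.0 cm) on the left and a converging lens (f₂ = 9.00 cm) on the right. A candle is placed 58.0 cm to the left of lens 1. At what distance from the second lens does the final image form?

Lens 1 is diverging, so f₁ = −18.0 cm.
Lens 1: 1/d_i1 = 1/f₁ − 1/d_o1 = 1/(-18.0) − 1/(58.0) = -0.07280, so d_i1 = -13.74 cm.
The intermediate image is 13.74 cm to the left of lens 1 (virtual), which is 23.9 − (-13.74) = 37.64 cm to the left of lens 2, so d_o2 = +37.64 cm.
Lens 2: 1/d_i2 = 1/f₂ − 1/d_o2 = 1/(9.00) − 1/(37.64) = 0.08454, so d_i2 = 11.8 cm.
The final image is real, 11.8 cm to the right of lens 2 (overall magnification ≈ -0.074).

11.8 cm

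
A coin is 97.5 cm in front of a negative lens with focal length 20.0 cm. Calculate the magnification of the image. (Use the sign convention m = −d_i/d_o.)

For a negative lens, f = -20.0 cm.
1/d_i = 1/f − 1/d_o = 1/(-20.00) − 1/(97.5) = -0.06026, so d_i = -16.60 cm.
m = −d_i/d_o = −(-16.60)/(97.5) = +0.170.
The image is virtual, upright and reduced, on the same side as the object.

m = +0.170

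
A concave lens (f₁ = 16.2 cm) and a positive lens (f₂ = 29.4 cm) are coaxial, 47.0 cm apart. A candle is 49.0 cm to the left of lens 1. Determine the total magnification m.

m = -0.245

f₁ = −16.2 cm (diverging).
Lens 1: 1/d_i1 = 1/(-16.2) − 1/(49.0) = -0.08214, so d_i1 = -12.17 cm; m₁ = −d_i1/d_o1 = +0.2484.
d_o2 = 47.0 − (-12.17) = 59.17 cm.
Lens 2: 1/d_i2 = 1/(29.4) − 1/(59.17) = 0.01711, so d_i2 = 58.43 cm; m₂ = −d_i2/d_o2 = -0.9876.
m = m₁·m₂ = (+0.2484)(-0.9876) = -0.245.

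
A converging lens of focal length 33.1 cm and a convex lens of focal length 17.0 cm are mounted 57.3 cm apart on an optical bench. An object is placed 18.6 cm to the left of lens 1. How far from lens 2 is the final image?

20.5 cm

Lens 1: 1/d_i1 = 1/f₁ − 1/d_o1 = 1/(33.1) − 1/(18.6) = -0.02355, so d_i1 = -42.46 cm.
The intermediate image is 42.46 cm to the left of lens 1 (virtual), which is 57.3 − (-42.46) = 99.76 cm to the left of lens 2, so d_o2 = +99.76 cm.
Lens 2: 1/d_i2 = 1/f₂ − 1/d_o2 = 1/(17.0) − 1/(99.76) = 0.04880, so d_i2 = 20.5 cm.
The final image is real, 20.5 cm to the right of lens 2 (overall magnification ≈ -0.47).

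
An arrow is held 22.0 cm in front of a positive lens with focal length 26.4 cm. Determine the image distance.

132 cm

Lens equation: 1/q = 1/f − 1/p = 1/(26.40) − 1/(22.0) = 0.03788 − 0.04545 = -0.007576, so q = -132 cm.
The image is virtual, upright and enlarged, on the same side as the object.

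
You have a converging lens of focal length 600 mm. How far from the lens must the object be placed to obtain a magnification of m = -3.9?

m = −d_i/d_o ⇒ d_i = −m·d_o.
1/f = 1/d_o + 1/d_i = 1/d_o − 1/(m·d_o) = (1 − 1/m)/d_o, so d_o = f(1 − 1/m) = (600.0)(1 − 1/(-3.9)) = 754 mm.

754 mm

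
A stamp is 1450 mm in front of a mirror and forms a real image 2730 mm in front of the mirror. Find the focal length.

Real image ⇒ d_i = +2730 mm.
1/f = 1/d_o + 1/d_i = 1/(1450) + 1/(2730) = 0.001056, so f = 947 mm.
Since f is positive, the mirror is concave.

f = 947 mm (concave)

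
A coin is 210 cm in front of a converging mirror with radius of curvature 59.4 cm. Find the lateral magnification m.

m = -0.165

f = R/2 = 59.4/2 = 29.70 cm.
1/d_i = 1/f − 1/d_o = 1/(29.70) − 1/(210) = 0.02891, so d_i = 34.59 cm.
m = −d_i/d_o = −(34.59)/(210) = -0.165.
The image is real, inverted and reduced, in front of the mirror.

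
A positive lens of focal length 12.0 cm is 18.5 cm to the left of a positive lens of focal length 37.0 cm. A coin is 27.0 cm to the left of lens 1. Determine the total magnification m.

m = -0.738

Lens 1: 1/d_i1 = 1/(12.0) − 1/(27.0) = 0.04630, so d_i1 = 21.60 cm; m₁ = −d_i1/d_o1 = -0.8000.
d_o2 = 18.5 − (21.60) = -3.100 cm (virtual object).
Lens 2: 1/d_i2 = 1/(37.0) − 1/(-3.100) = 0.3496, so d_i2 = 2.860 cm; m₂ = −d_i2/d_o2 = +0.9227.
m = m₁·m₂ = (-0.8000)(+0.9227) = -0.738.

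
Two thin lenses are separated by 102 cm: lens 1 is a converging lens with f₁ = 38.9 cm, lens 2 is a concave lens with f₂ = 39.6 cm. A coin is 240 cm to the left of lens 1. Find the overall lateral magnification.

m = -0.0805

Lens 1: 1/d_i1 = 1/(38.9) − 1/(240) = 0.02154, so d_i1 = 46.42 cm; m₁ = −d_i1/d_o1 = -0.1934.
d_o2 = 102 − (46.42) = 55.58 cm.
f₂ = −39.6 cm (diverging).
Lens 2: 1/d_i2 = 1/(-39.6) − 1/(55.58) = -0.04324, so d_i2 = -23.12 cm; m₂ = −d_i2/d_o2 = +0.4161.
m = m₁·m₂ = (-0.1934)(+0.4161) = -0.0805.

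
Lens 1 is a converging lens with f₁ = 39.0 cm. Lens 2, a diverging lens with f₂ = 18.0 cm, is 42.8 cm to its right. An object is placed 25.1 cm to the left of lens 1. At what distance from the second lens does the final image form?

Lens 1: 1/d_i1 = 1/f₁ − 1/d_o1 = 1/(39.0) − 1/(25.1) = -0.01420, so d_i1 = -70.42 cm.
The intermediate image is 70.42 cm to the left of lens 1 (virtual), which is 42.8 − (-70.42) = 113.2 cm to the left of lens 2, so d_o2 = +113.2 cm.
Lens 2 is diverging, so f₂ = −18.0 cm.
Lens 2: 1/d_i2 = 1/f₂ − 1/d_o2 = 1/(-18.0) − 1/(113.2) = -0.06439, so d_i2 = -15.5 cm.
The final image is virtual, 15.5 cm to the left of lens 2 (overall magnification ≈ 0.38).

15.5 cm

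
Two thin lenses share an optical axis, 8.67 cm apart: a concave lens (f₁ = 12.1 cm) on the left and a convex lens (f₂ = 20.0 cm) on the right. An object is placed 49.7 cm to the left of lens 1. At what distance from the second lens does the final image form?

Lens 1 is diverging, so f₁ = −12.1 cm.
Lens 1: 1/d_i1 = 1/f₁ − 1/d_o1 = 1/(-12.1) − 1/(49.7) = -0.1028, so d_i1 = -9.731 cm.
The intermediate image is 9.731 cm to the left of lens 1 (virtual), which is 8.67 − (-9.731) = 18.40 cm to the left of lens 2, so d_o2 = +18.40 cm.
Lens 2: 1/d_i2 = 1/f₂ − 1/d_o2 = 1/(20.0) − 1/(18.40) = -0.004348, so d_i2 = -230 cm.
The final image is virtual, 230 cm to the left of lens 2 (overall magnification ≈ 2.4).

230 cm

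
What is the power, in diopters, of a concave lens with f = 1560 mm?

P = -0.641 D

For a concave lens, f = −1560 mm.
f = -156 cm = -1.56 m.
P = 1/f = 1/(-1.56 m) = -0.641 D.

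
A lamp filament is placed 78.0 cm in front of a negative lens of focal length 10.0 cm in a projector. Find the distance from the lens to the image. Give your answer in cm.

For a negative lens, f = -10.0 cm.
Lens equation: 1/v = 1/f − 1/u = 1/(-10.00) − 1/(78.0) = -0.1000 − 0.01282 = -0.1128, so v = -8.86 cm.
The image is virtual, upright and reduced, on the same side as the object.

8.86 cm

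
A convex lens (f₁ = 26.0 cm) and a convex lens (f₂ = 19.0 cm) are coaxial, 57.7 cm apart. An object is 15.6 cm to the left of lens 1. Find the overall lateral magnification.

Lens 1: 1/d_i1 = 1/(26.0) − 1/(15.6) = -0.02564, so d_i1 = -39.00 cm; m₁ = −d_i1/d_o1 = +2.500.
d_o2 = 57.7 − (-39.00) = 96.70 cm.
Lens 2: 1/d_i2 = 1/(19.0) − 1/(96.70) = 0.04229, so d_i2 = 23.65 cm; m₂ = −d_i2/d_o2 = -0.2445.
m = m₁·m₂ = (+2.500)(-0.2445) = -0.611.

m = -0.611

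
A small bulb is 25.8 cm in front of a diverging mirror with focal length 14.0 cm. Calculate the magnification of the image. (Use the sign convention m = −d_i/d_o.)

For a diverging mirror, f = -14.0 cm.
1/d_i = 1/f − 1/d_o = 1/(-14.00) − 1/(25.8) = -0.1102, so d_i = -9.075 cm.
m = −d_i/d_o = −(-9.075)/(25.8) = +0.352.
The image is virtual, upright and reduced, behind the mirror.

m = +0.352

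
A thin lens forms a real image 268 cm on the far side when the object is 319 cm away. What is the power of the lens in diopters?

d_i = +268 cm.
1/f = 1/d_o + 1/d_i = 1/(319) + 1/(268) = 0.006866 cm⁻¹.
f = 145.6 cm = 1.456 m, so P = 1/f = +0.687 D.

P = +0.687 D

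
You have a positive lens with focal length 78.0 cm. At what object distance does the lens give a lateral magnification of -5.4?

m = −d_i/d_o ⇒ d_i = −m·d_o.
1/f = 1/d_o + 1/d_i = 1/d_o − 1/(m·d_o) = (1 − 1/m)/d_o, so d_o = f(1 − 1/m) = (78.00)(1 − 1/(-5.4)) = 92.4 cm.

92.4 cm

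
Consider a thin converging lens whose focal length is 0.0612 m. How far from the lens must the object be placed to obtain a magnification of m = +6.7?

0.0521 m

m = −d_i/d_o ⇒ d_i = −m·d_o.
1/f = 1/d_o + 1/d_i = 1/d_o − 1/(m·d_o) = (1 − 1/m)/d_o, so d_o = f(1 − 1/m) = (0.06120)(1 − 1/(+6.7)) = 0.0521 m.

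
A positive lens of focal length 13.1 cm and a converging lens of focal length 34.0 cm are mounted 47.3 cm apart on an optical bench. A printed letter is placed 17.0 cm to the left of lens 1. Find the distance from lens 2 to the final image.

7.61 cm

Lens 1: 1/d_i1 = 1/f₁ − 1/d_o1 = 1/(13.1) − 1/(17.0) = 0.01751, so d_i1 = 57.10 cm.
The intermediate image is 57.10 cm to the right of lens 1, which lies 9.800 cm to the right of lens 2 — a virtual object — so d_o2 = −9.800 cm.
Lens 2: 1/d_i2 = 1/f₂ − 1/d_o2 = 1/(34.0) − 1/(-9.800) = 0.1315, so d_i2 = 7.61 cm.
The final image is real, 7.61 cm to the right of lens 2 (overall magnification ≈ -2.6).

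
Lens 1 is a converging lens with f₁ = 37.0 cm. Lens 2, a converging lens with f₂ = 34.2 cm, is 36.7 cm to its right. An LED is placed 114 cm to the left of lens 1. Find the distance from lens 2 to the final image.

Lens 1: 1/d_i1 = 1/f₁ − 1/d_o1 = 1/(37.0) − 1/(114) = 0.01826, so d_i1 = 54.78 cm.
The intermediate image is 54.78 cm to the right of lens 1, which lies 18.08 cm to the right of lens 2 — a virtual object — so d_o2 = −18.08 cm.
Lens 2: 1/d_i2 = 1/f₂ − 1/d_o2 = 1/(34.2) − 1/(-18.08) = 0.08455, so d_i2 = 11.8 cm.
The final image is real, 11.8 cm to the right of lens 2 (overall magnification ≈ -0.31).

11.8 cm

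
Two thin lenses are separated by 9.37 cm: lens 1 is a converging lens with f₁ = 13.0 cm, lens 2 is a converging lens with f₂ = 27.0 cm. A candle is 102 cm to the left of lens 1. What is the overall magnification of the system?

m = -0.121

Lens 1: 1/d_i1 = 1/(13.0) − 1/(102) = 0.06712, so d_i1 = 14.90 cm; m₁ = −d_i1/d_o1 = -0.1461.
d_o2 = 9.37 − (14.90) = -5.530 cm (virtual object).
Lens 2: 1/d_i2 = 1/(27.0) − 1/(-5.530) = 0.2179, so d_i2 = 4.590 cm; m₂ = −d_i2/d_o2 = +0.8300.
m = m₁·m₂ = (-0.1461)(+0.8300) = -0.121.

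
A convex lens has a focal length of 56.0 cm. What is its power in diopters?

P = +1.79 D

f = 56.0 cm = 0.560 m.
P = 1/f = 1/(0.560 m) = +1.79 D.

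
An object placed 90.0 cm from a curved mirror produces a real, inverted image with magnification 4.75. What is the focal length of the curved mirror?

f = 74.3 cm (concave)

m = −d_i/d_o ⇒ d_i = −m·d_o = −(-4.75)·(90.0) = 427.5 cm.
1/f = 1/d_o + 1/d_i = 1/(90.0) + 1/(427.5) = 0.01345, so f = 74.3 cm.
Since f is positive, the curved mirror is concave.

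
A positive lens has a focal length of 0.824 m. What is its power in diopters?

P = 1/f = 1/(0.824 m) = +1.21 D.

P = +1.21 D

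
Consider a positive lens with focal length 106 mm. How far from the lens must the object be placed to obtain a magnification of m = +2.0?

53.0 mm

m = −d_i/d_o ⇒ d_i = −m·d_o.
1/f = 1/d_o + 1/d_i = 1/d_o − 1/(m·d_o) = (1 − 1/m)/d_o, so d_o = f(1 − 1/m) = (106.0)(1 − 1/(+2.0)) = 53.0 mm.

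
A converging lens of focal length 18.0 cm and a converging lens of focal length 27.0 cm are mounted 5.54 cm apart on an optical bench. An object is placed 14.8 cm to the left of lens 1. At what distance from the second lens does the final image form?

Lens 1: 1/d_i1 = 1/f₁ − 1/d_o1 = 1/(18.0) − 1/(14.8) = -0.01201, so d_i1 = -83.25 cm.
The intermediate image is 83.25 cm to the left of lens 1 (virtual), which is 5.54 − (-83.25) = 88.79 cm to the left of lens 2, so d_o2 = +88.79 cm.
Lens 2: 1/d_i2 = 1/f₂ − 1/d_o2 = 1/(27.0) − 1/(88.79) = 0.02577, so d_i2 = 38.8 cm.
The final image is real, 38.8 cm to the right of lens 2 (overall magnification ≈ -2.5).

38.8 cm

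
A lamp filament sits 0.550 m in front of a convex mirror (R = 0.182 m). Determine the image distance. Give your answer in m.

f = R/2 = 0.182/2 = 0.09100 m; for a convex mirror, f = -0.09100 m.
Mirror equation: 1/q = 1/f − 1/p = 1/(-0.09100) − 1/(0.550) = -10.99 − 1.818 = -12.81, so q = -0.0781 m.
The image is virtual, upright and reduced, behind the mirror.

0.0781 m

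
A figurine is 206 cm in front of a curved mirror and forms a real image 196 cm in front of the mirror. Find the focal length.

f = 100 cm (concave)

Real image ⇒ d_i = +196 cm.
1/f = 1/d_o + 1/d_i = 1/(206) + 1/(196) = 0.009956, so f = 100 cm.
Since f is positive, the curved mirror is concave.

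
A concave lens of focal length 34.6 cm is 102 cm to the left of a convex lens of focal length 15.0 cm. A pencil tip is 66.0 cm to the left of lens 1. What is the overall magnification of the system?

f₁ = −34.6 cm (diverging).
Lens 1: 1/d_i1 = 1/(-34.6) − 1/(66.0) = -0.04405, so d_i1 = -22.70 cm; m₁ = −d_i1/d_o1 = +0.3439.
d_o2 = 102 − (-22.70) = 124.7 cm.
Lens 2: 1/d_i2 = 1/(15.0) − 1/(124.7) = 0.05865, so d_i2 = 17.05 cm; m₂ = −d_i2/d_o2 = -0.1367.
m = m₁·m₂ = (+0.3439)(-0.1367) = -0.0470.

m = -0.0470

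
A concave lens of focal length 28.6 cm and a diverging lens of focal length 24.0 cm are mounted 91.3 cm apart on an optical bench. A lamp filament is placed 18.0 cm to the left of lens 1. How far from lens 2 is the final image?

Lens 1 is diverging, so f₁ = −28.6 cm.
Lens 1: 1/d_i1 = 1/f₁ − 1/d_o1 = 1/(-28.6) − 1/(18.0) = -0.09052, so d_i1 = -11.05 cm.
The intermediate image is 11.05 cm to the left of lens 1 (virtual), which is 91.3 − (-11.05) = 102.3 cm to the left of lens 2, so d_o2 = +102.3 cm.
Lens 2 is diverging, so f₂ = −24.0 cm.
Lens 2: 1/d_i2 = 1/f₂ − 1/d_o2 = 1/(-24.0) − 1/(102.3) = -0.05144, so d_i2 = -19.4 cm.
The final image is virtual, 19.4 cm to the left of lens 2 (overall magnification ≈ 0.12).

19.4 cm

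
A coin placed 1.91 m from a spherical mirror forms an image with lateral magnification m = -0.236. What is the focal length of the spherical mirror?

f = 0.365 m (concave)

m = −d_i/d_o ⇒ d_i = −m·d_o = −(-0.236)·(1.91) = 0.4508 m.
1/f = 1/d_o + 1/d_i = 1/(1.91) + 1/(0.4508) = 2.742, so f = 0.365 m.
Since f is positive, the spherical mirror is concave.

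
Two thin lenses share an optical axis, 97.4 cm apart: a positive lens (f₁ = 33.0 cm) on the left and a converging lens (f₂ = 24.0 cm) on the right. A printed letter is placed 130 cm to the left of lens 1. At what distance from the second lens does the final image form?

Lens 1: 1/d_i1 = 1/f₁ − 1/d_o1 = 1/(33.0) − 1/(130) = 0.02261, so d_i1 = 44.23 cm.
The intermediate image is 44.23 cm to the right of lens 1, which is 97.4 − (44.23) = 53.17 cm to the left of lens 2, so d_o2 = +53.17 cm.
Lens 2: 1/d_i2 = 1/f₂ − 1/d_o2 = 1/(24.0) − 1/(53.17) = 0.02286, so d_i2 = 43.7 cm.
The final image is real, 43.7 cm to the right of lens 2 (overall magnification ≈ 0.28).

43.7 cm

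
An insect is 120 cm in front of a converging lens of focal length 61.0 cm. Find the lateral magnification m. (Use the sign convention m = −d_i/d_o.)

m = -1.03

1/d_i = 1/f − 1/d_o = 1/(61.00) − 1/(120) = 0.008060, so d_i = 124.1 cm.
m = −d_i/d_o = −(124.1)/(120) = -1.03.
The image is real, inverted and enlarged, on the far side of the lens.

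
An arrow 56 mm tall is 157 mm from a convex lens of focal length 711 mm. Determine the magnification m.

m = +1.28

1/d_i = 1/f − 1/d_o = 1/(711.0) − 1/(157) = -0.004963, so d_i = -201.5 mm.
m = −d_i/d_o = −(-201.5)/(157) = +1.28.
The image is virtual, upright and enlarged, on the same side as the object.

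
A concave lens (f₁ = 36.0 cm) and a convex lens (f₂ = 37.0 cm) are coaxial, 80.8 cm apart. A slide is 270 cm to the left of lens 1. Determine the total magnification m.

m = -0.0576

f₁ = −36.0 cm (diverging).
Lens 1: 1/d_i1 = 1/(-36.0) − 1/(270) = -0.03148, so d_i1 = -31.76 cm; m₁ = −d_i1/d_o1 = +0.1176.
d_o2 = 80.8 − (-31.76) = 112.6 cm.
Lens 2: 1/d_i2 = 1/(37.0) − 1/(112.6) = 0.01815, so d_i2 = 55.11 cm; m₂ = −d_i2/d_o2 = -0.4894.
m = m₁·m₂ = (+0.1176)(-0.4894) = -0.0576.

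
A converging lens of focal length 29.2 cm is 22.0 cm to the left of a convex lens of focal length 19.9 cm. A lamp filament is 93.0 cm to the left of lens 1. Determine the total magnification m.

Lens 1: 1/d_i1 = 1/(29.2) − 1/(93.0) = 0.02349, so d_i1 = 42.56 cm; m₁ = −d_i1/d_o1 = -0.4576.
d_o2 = 22.0 − (42.56) = -20.56 cm (virtual object).
Lens 2: 1/d_i2 = 1/(19.9) − 1/(-20.56) = 0.09889, so d_i2 = 10.11 cm; m₂ = −d_i2/d_o2 = +0.4918.
m = m₁·m₂ = (-0.4576)(+0.4918) = -0.225.

m = -0.225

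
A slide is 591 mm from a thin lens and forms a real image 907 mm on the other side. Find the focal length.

f = 358 mm (converging)

Real image ⇒ d_i = +907 mm.
1/f = 1/d_o + 1/d_i = 1/(591) + 1/(907) = 0.002795, so f = 358 mm.
Since f is positive, the thin lens is converging.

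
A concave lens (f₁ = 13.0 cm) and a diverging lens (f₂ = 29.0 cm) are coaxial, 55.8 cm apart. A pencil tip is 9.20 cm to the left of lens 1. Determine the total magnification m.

f₁ = −13.0 cm (diverging).
Lens 1: 1/d_i1 = 1/(-13.0) − 1/(9.20) = -0.1856, so d_i1 = -5.387 cm; m₁ = −d_i1/d_o1 = +0.5855.
d_o2 = 55.8 − (-5.387) = 61.19 cm.
f₂ = −29.0 cm (diverging).
Lens 2: 1/d_i2 = 1/(-29.0) − 1/(61.19) = -0.05083, so d_i2 = -19.68 cm; m₂ = −d_i2/d_o2 = +0.3215.
m = m₁·m₂ = (+0.5855)(+0.3215) = +0.188.

m = +0.188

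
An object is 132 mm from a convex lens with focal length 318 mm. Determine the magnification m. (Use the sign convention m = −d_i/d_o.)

m = +1.71

1/d_i = 1/f − 1/d_o = 1/(318.0) − 1/(132) = -0.004431, so d_i = -225.7 mm.
m = −d_i/d_o = −(-225.7)/(132) = +1.71.
The image is virtual, upright and enlarged, on the same side as the object.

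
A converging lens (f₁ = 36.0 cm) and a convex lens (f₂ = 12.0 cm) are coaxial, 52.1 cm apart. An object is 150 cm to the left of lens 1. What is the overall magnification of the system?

Lens 1: 1/d_i1 = 1/(36.0) − 1/(150) = 0.02111, so d_i1 = 47.37 cm; m₁ = −d_i1/d_o1 = -0.3158.
d_o2 = 52.1 − (47.37) = 4.730 cm.
Lens 2: 1/d_i2 = 1/(12.0) − 1/(4.730) = -0.1281, so d_i2 = -7.807 cm; m₂ = −d_i2/d_o2 = +1.651.
m = m₁·m₂ = (-0.3158)(+1.651) = -0.521.

m = -0.521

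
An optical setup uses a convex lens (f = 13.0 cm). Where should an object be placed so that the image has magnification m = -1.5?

m = −d_i/d_o ⇒ d_i = −m·d_o.
1/f = 1/d_o + 1/d_i = 1/d_o − 1/(m·d_o) = (1 − 1/m)/d_o, so d_o = f(1 − 1/m) = (13.00)(1 − 1/(-1.5)) = 21.7 cm.

21.7 cm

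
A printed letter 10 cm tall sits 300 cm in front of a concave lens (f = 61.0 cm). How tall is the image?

1.69 cm

For a concave lens, f = -61.0 cm.
1/d_i = 1/f − 1/d_o = 1/(-61.00) − 1/(300) = -0.01973, so d_i = -50.69 cm.
m = −d_i/d_o = +0.1690.
|h_i| = |m|·h_o = 0.1690 × 10 = 1.69 cm. The image is virtual, upright and reduced, on the same side as the object.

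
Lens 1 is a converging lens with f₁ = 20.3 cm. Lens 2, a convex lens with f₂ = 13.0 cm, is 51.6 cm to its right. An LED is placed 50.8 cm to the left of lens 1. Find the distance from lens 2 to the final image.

Lens 1: 1/d_i1 = 1/f₁ − 1/d_o1 = 1/(20.3) − 1/(50.8) = 0.02958, so d_i1 = 33.81 cm.
The intermediate image is 33.81 cm to the right of lens 1, which is 51.6 − (33.81) = 17.79 cm to the left of lens 2, so d_o2 = +17.79 cm.
Lens 2: 1/d_i2 = 1/f₂ − 1/d_o2 = 1/(13.0) − 1/(17.79) = 0.02071, so d_i2 = 48.3 cm.
The final image is real, 48.3 cm to the right of lens 2 (overall magnification ≈ 1.8).

48.3 cm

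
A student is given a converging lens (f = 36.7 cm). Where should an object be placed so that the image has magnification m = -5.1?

43.9 cm

m = −d_i/d_o ⇒ d_i = −m·d_o.
1/f = 1/d_o + 1/d_i = 1/d_o − 1/(m·d_o) = (1 − 1/m)/d_o, so d_o = f(1 − 1/m) = (36.70)(1 − 1/(-5.1)) = 43.9 cm.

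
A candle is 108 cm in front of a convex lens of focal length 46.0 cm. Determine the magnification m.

1/d_i = 1/f − 1/d_o = 1/(46.00) − 1/(108) = 0.01248, so d_i = 80.13 cm.
m = −d_i/d_o = −(80.13)/(108) = -0.742.
The image is real, inverted and reduced, on the far side of the lens.

m = -0.742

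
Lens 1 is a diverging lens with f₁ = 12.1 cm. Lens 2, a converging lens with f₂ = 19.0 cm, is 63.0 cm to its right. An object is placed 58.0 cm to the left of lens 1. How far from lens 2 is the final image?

Lens 1 is diverging, so f₁ = −12.1 cm.
Lens 1: 1/d_i1 = 1/f₁ − 1/d_o1 = 1/(-12.1) − 1/(58.0) = -0.09989, so d_i1 = -10.01 cm.
The intermediate image is 10.01 cm to the left of lens 1 (virtual), which is 63.0 − (-10.01) = 73.01 cm to the left of lens 2, so d_o2 = +73.01 cm.
Lens 2: 1/d_i2 = 1/f₂ − 1/d_o2 = 1/(19.0) − 1/(73.01) = 0.03893, so d_i2 = 25.7 cm.
The final image is real, 25.7 cm to the right of lens 2 (overall magnification ≈ -0.061).

25.7 cm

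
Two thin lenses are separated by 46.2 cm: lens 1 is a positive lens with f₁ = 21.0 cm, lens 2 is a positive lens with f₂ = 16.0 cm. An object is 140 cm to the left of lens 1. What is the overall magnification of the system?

Lens 1: 1/d_i1 = 1/(21.0) − 1/(140) = 0.04048, so d_i1 = 24.71 cm; m₁ = −d_i1/d_o1 = -0.1765.
d_o2 = 46.2 − (24.71) = 21.49 cm.
Lens 2: 1/d_i2 = 1/(16.0) − 1/(21.49) = 0.01597, so d_i2 = 62.63 cm; m₂ = −d_i2/d_o2 = -2.914.
m = m₁·m₂ = (-0.1765)(-2.914) = +0.514.

m = +0.514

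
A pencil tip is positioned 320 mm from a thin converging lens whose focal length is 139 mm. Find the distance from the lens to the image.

Lens equation: 1/q = 1/f − 1/p = 1/(139.0) − 1/(320) = 0.007194 − 0.003125 = 0.004069, so q = 246 mm.
The image is real, inverted and reduced, on the far side of the lens.

246 mm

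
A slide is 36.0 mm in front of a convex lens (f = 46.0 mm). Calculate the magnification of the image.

1/d_i = 1/f − 1/d_o = 1/(46.00) − 1/(36.0) = -0.006039, so d_i = -165.6 mm.
m = −d_i/d_o = −(-165.6)/(36.0) = +4.60.
The image is virtual, upright and enlarged, on the same side as the object.

m = +4.60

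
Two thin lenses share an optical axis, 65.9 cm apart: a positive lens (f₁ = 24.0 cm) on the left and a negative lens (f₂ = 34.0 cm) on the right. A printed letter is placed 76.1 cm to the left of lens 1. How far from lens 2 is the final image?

Lens 1: 1/d_i1 = 1/f₁ − 1/d_o1 = 1/(24.0) − 1/(76.1) = 0.02853, so d_i1 = 35.06 cm.
The intermediate image is 35.06 cm to the right of lens 1, which is 65.9 − (35.06) = 30.84 cm to the left of lens 2, so d_o2 = +30.84 cm.
Lens 2 is diverging, so f₂ = −34.0 cm.
Lens 2: 1/d_i2 = 1/f₂ − 1/d_o2 = 1/(-34.0) − 1/(30.84) = -0.06184, so d_i2 = -16.2 cm.
The final image is virtual, 16.2 cm to the left of lens 2 (overall magnification ≈ -0.24).

16.2 cm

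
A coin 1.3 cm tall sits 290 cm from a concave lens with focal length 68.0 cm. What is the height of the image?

For a concave lens, f = -68.0 cm.
1/d_i = 1/f − 1/d_o = 1/(-68.00) − 1/(290) = -0.01815, so d_i = -55.08 cm.
m = −d_i/d_o = +0.1899.
|h_i| = |m|·h_o = 0.1899 × 1.3 = 0.247 cm. The image is virtual, upright and reduced, on the same side as the object.

0.247 cm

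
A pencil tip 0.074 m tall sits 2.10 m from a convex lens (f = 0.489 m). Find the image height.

0.0225 m

1/d_i = 1/f − 1/d_o = 1/(0.4890) − 1/(2.10) = 1.569, so d_i = 0.6374 m.
m = −d_i/d_o = -0.3035.
|h_i| = |m|·h_o = 0.3035 × 0.074 = 0.0225 m. The image is real, inverted and reduced, on the far side of the lens.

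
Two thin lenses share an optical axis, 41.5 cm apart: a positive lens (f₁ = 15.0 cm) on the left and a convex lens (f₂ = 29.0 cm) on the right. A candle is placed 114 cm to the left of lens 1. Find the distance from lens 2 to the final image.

Lens 1: 1/d_i1 = 1/f₁ − 1/d_o1 = 1/(15.0) − 1/(114) = 0.05789, so d_i1 = 17.27 cm.
The intermediate image is 17.27 cm to the right of lens 1, which is 41.5 − (17.27) = 24.23 cm to the left of lens 2, so d_o2 = +24.23 cm.
Lens 2: 1/d_i2 = 1/f₂ − 1/d_o2 = 1/(29.0) − 1/(24.23) = -0.006788, so d_i2 = -147 cm.
The final image is virtual, 147 cm to the left of lens 2 (overall magnification ≈ -0.92).

147 cm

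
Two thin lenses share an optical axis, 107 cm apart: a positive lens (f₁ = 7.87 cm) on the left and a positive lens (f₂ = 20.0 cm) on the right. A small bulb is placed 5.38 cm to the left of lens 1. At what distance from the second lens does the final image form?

Lens 1: 1/d_i1 = 1/f₁ − 1/d_o1 = 1/(7.87) − 1/(5.38) = -0.05881, so d_i1 = -17.00 cm.
The intermediate image is 17.00 cm to the left of lens 1 (virtual), which is 107 − (-17.00) = 124.0 cm to the left of lens 2, so d_o2 = +124.0 cm.
Lens 2: 1/d_i2 = 1/f₂ − 1/d_o2 = 1/(20.0) − 1/(124.0) = 0.04194, so d_i2 = 23.8 cm.
The final image is real, 23.8 cm to the right of lens 2 (overall magnification ≈ -0.61).

23.8 cm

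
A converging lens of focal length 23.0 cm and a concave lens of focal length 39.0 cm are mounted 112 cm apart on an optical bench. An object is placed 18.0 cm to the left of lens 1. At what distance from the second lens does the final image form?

32.5 cm

Lens 1: 1/d_i1 = 1/f₁ − 1/d_o1 = 1/(23.0) − 1/(18.0) = -0.01208, so d_i1 = -82.80 cm.
The intermediate image is 82.80 cm to the left of lens 1 (virtual), which is 112 − (-82.80) = 194.8 cm to the left of lens 2, so d_o2 = +194.8 cm.
Lens 2 is diverging, so f₂ = −39.0 cm.
Lens 2: 1/d_i2 = 1/f₂ − 1/d_o2 = 1/(-39.0) − 1/(194.8) = -0.03077, so d_i2 = -32.5 cm.
The final image is virtual, 32.5 cm to the left of lens 2 (overall magnification ≈ 0.77).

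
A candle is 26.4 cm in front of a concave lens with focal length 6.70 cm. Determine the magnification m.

For a concave lens, f = -6.70 cm.
1/d_i = 1/f − 1/d_o = 1/(-6.700) − 1/(26.4) = -0.1871, so d_i = -5.344 cm.
m = −d_i/d_o = −(-5.344)/(26.4) = +0.202.
The image is virtual, upright and reduced, on the same side as the object.

m = +0.202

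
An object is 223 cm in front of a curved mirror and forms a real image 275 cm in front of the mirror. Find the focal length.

f = 123 cm (concave)

Real image ⇒ d_i = +275 cm.
1/f = 1/d_o + 1/d_i = 1/(223) + 1/(275) = 0.008121, so f = 123 cm.
Since f is positive, the curved mirror is concave.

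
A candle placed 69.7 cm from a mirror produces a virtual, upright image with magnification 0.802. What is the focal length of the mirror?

f = -282 cm (convex)

m = −d_i/d_o ⇒ d_i = −m·d_o = −(+0.802)·(69.7) = -55.90 cm.
1/f = 1/d_o + 1/d_i = 1/(69.7) + 1/(-55.90) = -0.003542, so f = -282 cm.
Since f is negative, the mirror is convex.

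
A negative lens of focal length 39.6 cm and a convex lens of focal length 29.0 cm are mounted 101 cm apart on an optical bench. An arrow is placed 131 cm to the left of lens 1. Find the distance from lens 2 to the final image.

Lens 1 is diverging, so f₁ = −39.6 cm.
Lens 1: 1/d_i1 = 1/f₁ − 1/d_o1 = 1/(-39.6) − 1/(131) = -0.03289, so d_i1 = -30.41 cm.
The intermediate image is 30.41 cm to the left of lens 1 (virtual), which is 101 − (-30.41) = 131.4 cm to the left of lens 2, so d_o2 = +131.4 cm.
Lens 2: 1/d_i2 = 1/f₂ − 1/d_o2 = 1/(29.0) − 1/(131.4) = 0.02687, so d_i2 = 37.2 cm.
The final image is real, 37.2 cm to the right of lens 2 (overall magnification ≈ -0.066).

37.2 cm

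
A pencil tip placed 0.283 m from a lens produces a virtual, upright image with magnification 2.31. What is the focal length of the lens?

f = 0.499 m (converging)

m = −d_i/d_o ⇒ d_i = −m·d_o = −(+2.31)·(0.283) = -0.6537 m.
1/f = 1/d_o + 1/d_i = 1/(0.283) + 1/(-0.6537) = 2.004, so f = 0.499 m.
Since f is positive, the lens is converging.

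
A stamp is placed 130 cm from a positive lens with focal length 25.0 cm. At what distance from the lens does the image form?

Lens equation: 1/d_i = 1/f − 1/d_o = 1/(25.00) − 1/(130) = 0.04000 − 0.007692 = 0.03231, so d_i = 31.0 cm.
The image is real, inverted and reduced, on the far side of the lens.

31.0 cm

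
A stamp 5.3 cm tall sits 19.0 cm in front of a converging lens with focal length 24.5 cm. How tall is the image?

23.6 cm

1/d_i = 1/f − 1/d_o = 1/(24.50) − 1/(19.0) = -0.01182, so d_i = -84.64 cm.
m = −d_i/d_o = +4.455.
|h_i| = |m|·h_o = 4.455 × 5.3 = 23.6 cm. The image is virtual, upright and enlarged, on the same side as the object.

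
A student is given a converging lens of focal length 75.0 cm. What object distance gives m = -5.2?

89.4 cm

m = −d_i/d_o ⇒ d_i = −m·d_o.
1/f = 1/d_o + 1/d_i = 1/d_o − 1/(m·d_o) = (1 − 1/m)/d_o, so d_o = f(1 − 1/m) = (75.00)(1 − 1/(-5.2)) = 89.4 cm.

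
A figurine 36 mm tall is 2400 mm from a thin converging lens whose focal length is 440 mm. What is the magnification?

1/d_i = 1/f − 1/d_o = 1/(440.0) − 1/(2400) = 0.001856, so d_i = 538.8 mm.
m = −d_i/d_o = −(538.8)/(2400) = -0.224.
The image is real, inverted and reduced, on the far side of the lens.

m = -0.224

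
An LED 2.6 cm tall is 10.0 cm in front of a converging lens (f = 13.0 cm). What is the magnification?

1/d_i = 1/f − 1/d_o = 1/(13.00) − 1/(10.0) = -0.02308, so d_i = -43.33 cm.
m = −d_i/d_o = −(-43.33)/(10.0) = +4.33.
The image is virtual, upright and enlarged, on the same side as the object.

m = +4.33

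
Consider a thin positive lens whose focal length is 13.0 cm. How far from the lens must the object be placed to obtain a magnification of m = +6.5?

m = −d_i/d_o ⇒ d_i = −m·d_o.
1/f = 1/d_o + 1/d_i = 1/d_o − 1/(m·d_o) = (1 − 1/m)/d_o, so d_o = f(1 − 1/m) = (13.00)(1 − 1/(+6.5)) = 11.0 cm.

11.0 cm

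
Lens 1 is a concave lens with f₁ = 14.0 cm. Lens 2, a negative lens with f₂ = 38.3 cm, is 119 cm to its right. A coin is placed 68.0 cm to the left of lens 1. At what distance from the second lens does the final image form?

Lens 1 is diverging, so f₁ = −14.0 cm.
Lens 1: 1/d_i1 = 1/f₁ − 1/d_o1 = 1/(-14.0) − 1/(68.0) = -0.08613, so d_i1 = -11.61 cm.
The intermediate image is 11.61 cm to the left of lens 1 (virtual), which is 119 − (-11.61) = 130.6 cm to the left of lens 2, so d_o2 = +130.6 cm.
Lens 2 is diverging, so f₂ = −38.3 cm.
Lens 2: 1/d_i2 = 1/f₂ − 1/d_o2 = 1/(-38.3) − 1/(130.6) = -0.03377, so d_i2 = -29.6 cm.
The final image is virtual, 29.6 cm to the left of lens 2 (overall magnification ≈ 0.039).

29.6 cm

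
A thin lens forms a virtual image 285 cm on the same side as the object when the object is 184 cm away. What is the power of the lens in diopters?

P = +0.193 D

Virtual image ⇒ d_i = −285 cm.
1/f = 1/d_o + 1/d_i = 1/(184) + 1/(-285) = 0.001926 cm⁻¹.
f = 519.2 cm = 5.192 m, so P = 1/f = +0.193 D.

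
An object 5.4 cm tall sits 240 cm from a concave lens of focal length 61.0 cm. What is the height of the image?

1.09 cm

For a concave lens, f = -61.0 cm.
1/d_i = 1/f − 1/d_o = 1/(-61.00) − 1/(240) = -0.02056, so d_i = -48.64 cm.
m = −d_i/d_o = +0.2027.
|h_i| = |m|·h_o = 0.2027 × 5.4 = 1.09 cm. The image is virtual, upright and reduced, on the same side as the object.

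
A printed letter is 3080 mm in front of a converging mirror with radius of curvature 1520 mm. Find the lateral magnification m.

f = R/2 = 1520/2 = 760.0 mm.
1/d_i = 1/f − 1/d_o = 1/(760.0) − 1/(3080) = 0.0009911, so d_i = 1009 mm.
m = −d_i/d_o = −(1009)/(3080) = -0.328.
The image is real, inverted and reduced, in front of the mirror.

m = -0.328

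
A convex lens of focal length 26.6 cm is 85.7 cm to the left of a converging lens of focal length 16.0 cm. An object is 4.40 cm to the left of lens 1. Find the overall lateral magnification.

m = -0.256

Lens 1: 1/d_i1 = 1/(26.6) − 1/(4.40) = -0.1897, so d_i1 = -5.272 cm; m₁ = −d_i1/d_o1 = +1.198.
d_o2 = 85.7 − (-5.272) = 90.97 cm.
Lens 2: 1/d_i2 = 1/(16.0) − 1/(90.97) = 0.05151, so d_i2 = 19.41 cm; m₂ = −d_i2/d_o2 = -0.2134.
m = m₁·m₂ = (+1.198)(-0.2134) = -0.256.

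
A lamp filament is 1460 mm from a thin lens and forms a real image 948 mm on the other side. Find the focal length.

f = 575 mm (converging)

Real image ⇒ d_i = +948 mm.
1/f = 1/d_o + 1/d_i = 1/(1460) + 1/(948) = 0.001740, so f = 575 mm.
Since f is positive, the thin lens is converging.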